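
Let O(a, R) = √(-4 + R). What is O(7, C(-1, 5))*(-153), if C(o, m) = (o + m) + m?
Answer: -153*√5 ≈ -342.12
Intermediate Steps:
C(o, m) = o + 2*m (C(o, m) = (m + o) + m = o + 2*m)
O(7, C(-1, 5))*(-153) = √(-4 + (-1 + 2*5))*(-153) = √(-4 + (-1 + 10))*(-153) = √(-4 + 9)*(-153) = √5*(-153) = -153*√5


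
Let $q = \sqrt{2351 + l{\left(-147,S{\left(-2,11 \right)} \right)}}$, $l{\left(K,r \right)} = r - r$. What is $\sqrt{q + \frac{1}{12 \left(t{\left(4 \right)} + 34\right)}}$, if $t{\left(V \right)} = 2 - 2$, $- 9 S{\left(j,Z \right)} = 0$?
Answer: $\frac{\sqrt{102 + 41616 \sqrt{2351}}}{204} \approx 6.9634$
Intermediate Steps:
$S{\left(j,Z \right)} = 0$ ($S{\left(j,Z \right)} = \left(- \frac{1}{9}\right) 0 = 0$)
$l{\left(K,r \right)} = 0$
$t{\left(V \right)} = 0$ ($t{\left(V \right)} = 2 - 2 = 0$)
$q = \sqrt{2351}$ ($q = \sqrt{2351 + 0} = \sqrt{2351} \approx 48.487$)
$\sqrt{q + \frac{1}{12 \left(t{\left(4 \right)} + 34\right)}} = \sqrt{\sqrt{2351} + \frac{1}{12 \left(0 + 34\right)}} = \sqrt{\sqrt{2351} + \frac{1}{12 \cdot 34}} = \sqrt{\sqrt{2351} + \frac{1}{408}} = \sqrt{\frac{1}{408} + \sqrt{2351}}$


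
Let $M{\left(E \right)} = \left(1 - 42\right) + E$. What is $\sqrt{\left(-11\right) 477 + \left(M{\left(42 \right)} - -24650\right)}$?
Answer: $42 \sqrt{11} \approx 139.3$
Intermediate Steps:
$M{\left(E \right)} = -41 + E$
$\sqrt{\left(-11\right) 477 + \left(M{\left(42 \right)} - -24650\right)} = \sqrt{\left(-11\right) 477 + \left(\left(-41 + 42\right) - -24650\right)} = \sqrt{-5247 + \left(1 + 24650\right)} = \sqrt{-5247 + 24651} = \sqrt{19404} = 42 \sqrt{11}$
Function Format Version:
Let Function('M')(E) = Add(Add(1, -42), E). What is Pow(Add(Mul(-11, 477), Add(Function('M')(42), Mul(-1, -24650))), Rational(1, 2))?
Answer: Mul(42, Pow(11, Rational(1, 2))) ≈ 139.30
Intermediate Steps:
Function('M')(E) = Add(-41, E)
Pow(Add(Mul(-11, 477), Add(Function('M')(42), Mul(-1, -24650))), Rational(1, 2)) = Pow(Add(Mul(-11, 477), Add(Add(-41, 42), Mul(-1, -24650))), Rational(1, 2)) = Pow(Add(-5247, Add(1, 24650)), Rational(1, 2)) = Pow(Add(-5247, 24651), Rational(1, 2)) = Pow(19404, Rational(1, 2)) = Mul(42, Pow(11, Rational(1, 2)))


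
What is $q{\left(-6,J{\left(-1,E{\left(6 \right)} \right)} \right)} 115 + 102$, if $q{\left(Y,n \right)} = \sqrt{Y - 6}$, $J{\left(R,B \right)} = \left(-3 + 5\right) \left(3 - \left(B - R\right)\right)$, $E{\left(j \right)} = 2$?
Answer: $102 + 230 i \sqrt{3} \approx 102.0 + 398.37 i$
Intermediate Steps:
$J{\left(R,B \right)} = 6 - 2 B + 2 R$ ($J{\left(R,B \right)} = 2 \left(3 + R - B\right) = 6 - 2 B + 2 R$)
$q{\left(Y,n \right)} = \sqrt{-6 + Y}$
$q{\left(-6,J{\left(-1,E{\left(6 \right)} \right)} \right)} 115 + 102 = \sqrt{-6 - 6} \cdot 115 + 102 = \sqrt{-12} \cdot 115 + 102 = 2 i \sqrt{3} \cdot 115 + 102 = 230 i \sqrt{3} + 102 = 102 + 230 i \sqrt{3}$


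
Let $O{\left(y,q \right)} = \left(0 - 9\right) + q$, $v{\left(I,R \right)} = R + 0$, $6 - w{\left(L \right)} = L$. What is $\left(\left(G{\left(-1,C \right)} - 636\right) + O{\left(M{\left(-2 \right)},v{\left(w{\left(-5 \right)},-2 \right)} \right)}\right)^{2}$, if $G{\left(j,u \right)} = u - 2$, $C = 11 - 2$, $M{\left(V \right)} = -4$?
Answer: $409600$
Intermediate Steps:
$w{\left(L \right)} = 6 - L$
$C = 9$ ($C = 11 - 2 = 9$)
$G{\left(j,u \right)} = -2 + u$
$v{\left(I,R \right)} = R$
$O{\left(y,q \right)} = -9 + q$
$\left(\left(G{\left(-1,C \right)} - 636\right) + O{\left(M{\left(-2 \right)},v{\left(w{\left(-5 \right)},-2 \right)} \right)}\right)^{2} = \left(\left(\left(-2 + 9\right) - 636\right) - 11\right)^{2} = \left(\left(7 - 636\right) - 11\right)^{2} = \left(-629 - 11\right)^{2} = \left(-640\right)^{2} = 409600$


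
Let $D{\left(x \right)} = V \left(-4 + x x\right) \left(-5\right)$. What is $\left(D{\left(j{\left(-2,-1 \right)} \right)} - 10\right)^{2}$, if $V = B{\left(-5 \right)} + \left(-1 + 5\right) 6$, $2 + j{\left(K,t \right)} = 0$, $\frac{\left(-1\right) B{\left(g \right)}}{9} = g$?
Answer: $100$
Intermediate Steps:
$B{\left(g \right)} = - 9 g$
$j{\left(K,t \right)} = -2$ ($j{\left(K,t \right)} = -2 + 0 = -2$)
$V = 69$ ($V = \left(-9\right) \left(-5\right) + \left(-1 + 5\right) 6 = 45 + 4 \cdot 6 = 45 + 24 = 69$)
$D{\left(x \right)} = 1380 - 345 x^{2}$ ($D{\left(x \right)} = 69 \left(-4 + x x\right) \left(-5\right) = 69 \left(-4 + x^{2}\right) \left(-5\right) = \left(-276 + 69 x^{2}\right) \left(-5\right) = 1380 - 345 x^{2}$)
$\left(D{\left(j{\left(-2,-1 \right)} \right)} - 10\right)^{2} = \left(\left(1380 - 345 \left(-2\right)^{2}\right) - 10\right)^{2} = \left(\left(1380 - 1380\right) - 10\right)^{2} = \left(0 - 10\right)^{2} = \left(-10\right)^{2} = 100$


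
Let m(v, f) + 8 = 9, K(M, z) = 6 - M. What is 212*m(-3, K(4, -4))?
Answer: 212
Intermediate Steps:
m(v, f) = 1 (m(v, f) = -8 + 9 = 1)
212*m(-3, K(4, -4)) = 212*1 = 212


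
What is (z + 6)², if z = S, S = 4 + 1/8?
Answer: 6561/64 ≈ 102.52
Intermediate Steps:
S = 33/8 (S = 4 + ⅛ = 33/8 ≈ 4.1250)
z = 33/8 ≈ 4.1250
(z + 6)² = (33/8 + 6)² = (81/8)² = 6561/64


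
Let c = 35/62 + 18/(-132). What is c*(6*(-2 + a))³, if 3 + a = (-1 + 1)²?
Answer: -3942000/341 ≈ -11560.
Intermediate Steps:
a = -3 (a = -3 + (-1 + 1)² = -3 + 0² = -3 + 0 = -3)
c = 146/341 (c = 35*(1/62) + 18*(-1/132) = 35/62 - 3/22 = 146/341 ≈ 0.42815)
c*(6*(-2 + a))³ = 146*(6*(-2 - 3))³/341 = 146*(6*(-5))³/341 = (146/341)*(-30)³ = (146/341)*(-27000) = -3942000/341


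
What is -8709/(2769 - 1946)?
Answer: -8709/823 ≈ -10.582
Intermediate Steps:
-8709/(2769 - 1946) = -8709/823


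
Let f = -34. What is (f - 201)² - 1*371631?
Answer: -316406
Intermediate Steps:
(f - 201)² - 1*371631 = (-34 - 201)² - 1*371631 = (-235)² - 371631 = 55225 - 371631 = -316406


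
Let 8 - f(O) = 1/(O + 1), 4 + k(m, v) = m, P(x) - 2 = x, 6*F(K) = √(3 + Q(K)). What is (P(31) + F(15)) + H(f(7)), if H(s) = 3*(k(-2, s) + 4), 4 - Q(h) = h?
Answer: 27 + I*√2/3 ≈ 27.0 + 0.4714*I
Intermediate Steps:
Q(h) = 4 - h
F(K) = √(7 - K)/6 (F(K) = √(3 + (4 - K))/6 = √(7 - K)/6)
P(x) = 2 + x
k(m, v) = -4 + m
f(O) = 8 - 1/(1 + O) (f(O) = 8 - 1/(O + 1) = 8 - 1/(1 + O))
H(s) = -6 (H(s) = 3*((-4 - 2) + 4) = 3*(-6 + 4) = 3*(-2) = -6)
(P(31) + F(15)) + H(f(7)) = ((2 + 31) + √(7 - 1*15)/6) - 6 = (33 + √(7 - 15)/6) - 6 = (33 + √(-8)/6) - 6 = (33 + (2*I*√2)/6) - 6 = (33 + I*√2/3) - 6 = 27 + I*√2/3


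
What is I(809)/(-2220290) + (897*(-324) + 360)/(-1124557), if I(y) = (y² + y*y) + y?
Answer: -828433008727/2496842661530 ≈ -0.33179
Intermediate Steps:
I(y) = y + 2*y² (I(y) = (y² + y²) + y = 2*y² + y = y + 2*y²)
I(809)/(-2220290) + (897*(-324) + 360)/(-1124557) = (809*(1 + 2*809))/(-2220290) + (897*(-324) + 360)/(-1124557) = (809*(1 + 1618))*(-1/2220290) + (-290628 + 360)*(-1/1124557) = (809*1619)*(-1/2220290) - 290268*(-1/1124557) = 1309771*(-1/2220290) + 290268/1124557 = -1309771/2220290 + 290268/1124557 = -828433008727/2496842661530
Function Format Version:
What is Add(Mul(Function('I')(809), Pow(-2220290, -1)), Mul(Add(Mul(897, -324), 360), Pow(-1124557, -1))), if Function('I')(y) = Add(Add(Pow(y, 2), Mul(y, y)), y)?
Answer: Rational(-828433008727, 2496842661530) ≈ -0.33179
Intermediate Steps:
Function('I')(y) = Add(y, Mul(2, Pow(y, 2))) (Function('I')(y) = Add(Add(Pow(y, 2), Pow(y, 2)), y) = Add(Mul(2, Pow(y, 2)), y) = Add(y, Mul(2, Pow(y, 2))))
Add(Mul(Function('I')(809), Pow(-2220290, -1)), Mul(Add(Mul(897, -324), 360), Pow(-1124557, -1))) = Add(Mul(Mul(809, Add(1, Mul(2, 809))), Pow(-2220290, -1)), Mul(Add(Mul(897, -324), 360), Pow(-1124557, -1))) = Add(Mul(Mul(809, Add(1, 1618)), Rational(-1, 2220290)), Mul(Add(-290628, 360), Rational(-1, 1124557))) = Add(Mul(Mul(809, 1619), Rational(-1, 2220290)), Mul(-290268, Rational(-1, 1124557))) = Add(Mul(1309771, Rational(-1, 2220290)), Rational(290268, 1124557)) = Add(Rational(-1309771, 2220290), Rational(290268, 1124557)) = Rational(-828433008727, 2496842661530)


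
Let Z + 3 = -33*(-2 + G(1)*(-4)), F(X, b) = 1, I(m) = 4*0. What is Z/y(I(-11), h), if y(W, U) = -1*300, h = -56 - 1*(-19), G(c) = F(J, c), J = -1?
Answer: -13/20 ≈ -0.65000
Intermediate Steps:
I(m) = 0
G(c) = 1
h = -37 (h = -56 + 19 = -37)
y(W, U) = -300
Z = 195 (Z = -3 - 33*(-2 + 1*(-4)) = -3 - 33*(-2 - 4) = -3 - 33*(-6) = -3 + 198 = 195)
Z/y(I(-11), h) = 195/(-300) = 195*(-1/300) = -13/20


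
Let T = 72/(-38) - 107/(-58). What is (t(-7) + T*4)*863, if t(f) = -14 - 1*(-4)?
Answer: -4850060/551 ≈ -8802.3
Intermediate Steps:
T = -55/1102 (T = 72*(-1/38) - 107*(-1/58) = -36/19 + 107/58 = -55/1102 ≈ -0.049909)
t(f) = -10 (t(f) = -14 + 4 = -10)
(t(-7) + T*4)*863 = (-10 - 55/1102*4)*863 = (-10 - 110/551)*863 = -5620/551*863 = -4850060/551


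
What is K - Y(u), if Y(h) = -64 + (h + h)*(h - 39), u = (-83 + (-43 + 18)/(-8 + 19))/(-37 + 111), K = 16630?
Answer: 2750015610/165649 ≈ 16601.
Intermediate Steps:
u = -469/407 (u = (-83 - 25/11)/74 = (-83 - 25*1/11)*(1/74) = (-83 - 25/11)*(1/74) = -938/11*1/74 = -469/407 ≈ -1.1523)
Y(h) = -64 + 2*h*(-39 + h) (Y(h) = -64 + (2*h)*(-39 + h) = -64 + 2*h*(-39 + h))
K - Y(u) = 16630 - (-64 - 78*(-469/407) + 2*(-469/407)²) = 16630 - (-64 + 36582/407 + 2*(219961/165649)) = 16630 - (-64 + 36582/407 + 439922/165649) = 16630 - 1*4727260/165649 = 16630 - 4727260/165649 = 2750015610/165649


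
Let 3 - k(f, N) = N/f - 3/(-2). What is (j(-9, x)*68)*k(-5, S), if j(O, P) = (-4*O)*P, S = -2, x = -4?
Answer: -53856/5 ≈ -10771.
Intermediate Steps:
k(f, N) = 3/2 - N/f (k(f, N) = 3 - (N/f - 3/(-2)) = 3 - (N/f - 3*(-1/2)) = 3 - (N/f + 3/2) = 3 - (3/2 + N/f) = 3 + (-3/2 - N/f) = 3/2 - N/f)
j(O, P) = -4*O*P
(j(-9, x)*68)*k(-5, S) = (-4*(-9)*(-4)*68)*(3/2 - 1*(-2)/(-5)) = (-144*68)*(3/2 - 1*(-2)*(-1/5)) = -9792*(3/2 - 2/5) = -9792*11/10 = -53856/5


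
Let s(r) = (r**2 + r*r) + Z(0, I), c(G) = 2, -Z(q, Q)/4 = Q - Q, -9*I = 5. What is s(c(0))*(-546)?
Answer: -4368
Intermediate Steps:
I = -5/9 (I = -1/9*5 = -5/9 ≈ -0.55556)
Z(q, Q) = 0 (Z(q, Q) = -4*(Q - Q) = -4*0 = 0)
s(r) = 2*r**2 (s(r) = (r**2 + r*r) + 0 = (r**2 + r**2) + 0 = 2*r**2 + 0 = 2*r**2)
s(c(0))*(-546) = (2*2**2)*(-546) = (2*4)*(-546) = 8*(-546) = -4368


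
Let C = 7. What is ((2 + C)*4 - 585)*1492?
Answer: -819108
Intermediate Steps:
((2 + C)*4 - 585)*1492 = ((2 + 7)*4 - 585)*1492 = (9*4 - 585)*1492 = (36 - 585)*1492 = -549*1492 = -819108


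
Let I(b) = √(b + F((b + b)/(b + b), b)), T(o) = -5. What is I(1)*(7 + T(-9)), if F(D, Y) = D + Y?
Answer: 2*√3 ≈ 3.4641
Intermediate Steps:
I(b) = √(1 + 2*b) (I(b) = √(b + ((b + b)/(b + b) + b)) = √(b + ((2*b)/((2*b)) + b)) = √(b + ((2*b)*(1/(2*b)) + b)) = √(b + (1 + b)) = √(1 + 2*b))
I(1)*(7 + T(-9)) = √(1 + 2*1)*(7 - 5) = √(1 + 2)*2 = √3*2 = 2*√3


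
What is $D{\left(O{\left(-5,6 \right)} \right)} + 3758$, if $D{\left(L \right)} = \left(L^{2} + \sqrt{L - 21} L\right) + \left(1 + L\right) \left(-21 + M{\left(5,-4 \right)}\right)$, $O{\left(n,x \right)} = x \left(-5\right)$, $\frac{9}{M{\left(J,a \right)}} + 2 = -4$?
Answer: $\frac{10621}{2} - 30 i \sqrt{51} \approx 5310.5 - 214.24 i$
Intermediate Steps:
$M{\left(J,a \right)} = - \frac{3}{2}$ ($M{\left(J,a \right)} = \frac{9}{-2 - 4} = \frac{9}{-6} = 9 \left(- \frac{1}{6}\right) = - \frac{3}{2}$)
$O{\left(n,x \right)} = - 5 x$
$D{\left(L \right)} = - \frac{45}{2} + L^{2} - \frac{45 L}{2} + L \sqrt{-21 + L}$ ($D{\left(L \right)} = \left(L^{2} + \sqrt{L - 21} L\right) + \left(1 + L\right) \left(-21 - \frac{3}{2}\right) = \left(L^{2} + \sqrt{-21 + L} L\right) + \left(1 + L\right) \left(- \frac{45}{2}\right) = \left(L^{2} + L \sqrt{-21 + L}\right) - \left(\frac{45}{2} + \frac{45 L}{2}\right) = - \frac{45}{2} + L^{2} - \frac{45 L}{2} + L \sqrt{-21 + L}$)
$D{\left(O{\left(-5,6 \right)} \right)} + 3758 = \left(- \frac{45}{2} + \left(\left(-5\right) 6\right)^{2} - \frac{45 \left(\left(-5\right) 6\right)}{2} + \left(-5\right) 6 \sqrt{-21 - 30}\right) + 3758 = \left(- \frac{45}{2} + \left(-30\right)^{2} - -675 - 30 \sqrt{-21 - 30}\right) + 3758 = \left(- \frac{45}{2} + 900 + 675 - 30 \sqrt{-51}\right) + 3758 = \left(- \frac{45}{2} + 900 + 675 - 30 i \sqrt{51}\right) + 3758 = \left(\frac{3105}{2} - 30 i \sqrt{51}\right) + 3758 = \frac{10621}{2} - 30 i \sqrt{51}$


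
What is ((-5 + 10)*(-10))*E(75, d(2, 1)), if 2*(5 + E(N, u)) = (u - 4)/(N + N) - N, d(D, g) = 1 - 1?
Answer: 6377/3 ≈ 2125.7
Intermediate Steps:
d(D, g) = 0
E(N, u) = -5 - N/2 + (-4 + u)/(4*N) (E(N, u) = -5 + ((u - 4)/(N + N) - N)/2 = -5 + ((-4 + u)/((2*N)) - N)/2 = -5 + ((-4 + u)*(1/(2*N)) - N)/2 = -5 + ((-4 + u)/(2*N) - N)/2 = -5 + (-N + (-4 + u)/(2*N))/2 = -5 + (-N/2 + (-4 + u)/(4*N)) = -5 - N/2 + (-4 + u)/(4*N))
((-5 + 10)*(-10))*E(75, d(2, 1)) = ((-5 + 10)*(-10))*((¼)*(-4 + 0 - 2*75*(10 + 75))/75) = (5*(-10))*((¼)*(1/75)*(-4 + 0 - 2*75*85)) = -25*(-4 + 0 - 12750)/(2*75) = -25*(-12754)/(2*75) = -50*(-6377/150) = 6377/3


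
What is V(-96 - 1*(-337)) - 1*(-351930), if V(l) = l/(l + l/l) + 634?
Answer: 85320729/242 ≈ 3.5257e+5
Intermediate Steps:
V(l) = 634 + l/(1 + l) (V(l) = l/(l + 1) + 634 = l/(1 + l) + 634 = 634 + l/(1 + l))
V(-96 - 1*(-337)) - 1*(-351930) = (634 + 635*(-96 - 1*(-337)))/(1 + (-96 - 1*(-337))) - 1*(-351930) = (634 + 635*(-96 + 337))/(1 + (-96 + 337)) + 351930 = (634 + 635*241)/(1 + 241) + 351930 = (634 + 153035)/242 + 351930 = (1/242)*153669 + 351930 = 153669/242 + 351930 = 85320729/242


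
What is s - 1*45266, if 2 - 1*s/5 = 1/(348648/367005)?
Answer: -5260082971/116216 ≈ -45261.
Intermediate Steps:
s = 550485/116216 (s = 10 - 5/(348648/367005) = 10 - 5/(348648*(1/367005)) = 10 - 5/116216/122335 = 10 - 5*122335/116216 = 10 - 611675/116216 = 550485/116216 ≈ 4.7367)
s - 1*45266 = 550485/116216 - 1*45266 = 550485/116216 - 45266 = -5260082971/116216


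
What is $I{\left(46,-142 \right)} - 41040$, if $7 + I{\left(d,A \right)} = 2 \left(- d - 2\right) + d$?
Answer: $-41097$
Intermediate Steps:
$I{\left(d,A \right)} = -11 - d$ ($I{\left(d,A \right)} = -7 + \left(2 \left(- d - 2\right) + d\right) = -7 + \left(2 \left(-2 - d\right) + d\right) = -7 + \left(\left(-4 - 2 d\right) + d\right) = -7 - \left(4 + d\right) = -11 - d$)
$I{\left(46,-142 \right)} - 41040 = \left(-11 - 46\right) - 41040 = -57 - 41040 = -41097$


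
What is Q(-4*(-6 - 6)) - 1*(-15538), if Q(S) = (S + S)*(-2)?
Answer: 15346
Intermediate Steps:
Q(S) = -4*S (Q(S) = (2*S)*(-2) = -4*S)
Q(-4*(-6 - 6)) - 1*(-15538) = -(-16)*(-6 - 6) - 1*(-15538) = -(-16)*(-12) + 15538 = -4*48 + 15538 = -192 + 15538 = 15346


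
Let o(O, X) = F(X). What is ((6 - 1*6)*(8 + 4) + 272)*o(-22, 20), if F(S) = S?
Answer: 5440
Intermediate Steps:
o(O, X) = X
((6 - 1*6)*(8 + 4) + 272)*o(-22, 20) = ((6 - 1*6)*(8 + 4) + 272)*20 = ((6 - 6)*12 + 272)*20 = (0*12 + 272)*20 = (0 + 272)*20 = 272*20 = 5440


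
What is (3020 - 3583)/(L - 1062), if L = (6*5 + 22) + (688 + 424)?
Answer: -563/102 ≈ -5.5196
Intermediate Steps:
L = 1164 (L = (30 + 22) + 1112 = 52 + 1112 = 1164)
(3020 - 3583)/(L - 1062) = (3020 - 3583)/(1164 - 1062) = -563/102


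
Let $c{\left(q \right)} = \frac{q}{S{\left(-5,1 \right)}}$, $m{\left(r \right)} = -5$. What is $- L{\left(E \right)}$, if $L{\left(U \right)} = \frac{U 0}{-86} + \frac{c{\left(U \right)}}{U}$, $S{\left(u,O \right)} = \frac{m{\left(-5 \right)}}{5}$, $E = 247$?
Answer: $1$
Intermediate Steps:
$S{\left(u,O \right)} = -1$ ($S{\left(u,O \right)} = - \frac{5}{5} = \left(-5\right) \frac{1}{5} = -1$)
$c{\left(q \right)} = - q$ ($c{\left(q \right)} = \frac{q}{-1} = q \left(-1\right) = - q$)
$L{\left(U \right)} = -1$ ($L{\left(U \right)} = \frac{U 0}{-86} + \frac{\left(-1\right) U}{U} = 0 \left(- \frac{1}{86}\right) - 1 = 0 - 1 = -1$)
$- L{\left(E \right)} = \left(-1\right) \left(-1\right) = 1$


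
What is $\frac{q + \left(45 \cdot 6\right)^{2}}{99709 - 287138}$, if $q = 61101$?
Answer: $- \frac{134001}{187429} \approx -0.71494$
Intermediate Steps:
$\frac{q + \left(45 \cdot 6\right)^{2}}{99709 - 287138} = \frac{61101 + \left(45 \cdot 6\right)^{2}}{99709 - 287138} = \frac{61101 + 270^{2}}{-187429} = \left(61101 + 72900\right) \left(- \frac{1}{187429}\right) = 134001 \left(- \frac{1}{187429}\right) = - \frac{134001}{187429}$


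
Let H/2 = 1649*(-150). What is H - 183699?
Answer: -678399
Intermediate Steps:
H = -494700 (H = 2*(1649*(-150)) = 2*(-247350) = -494700)
H - 183699 = -494700 - 183699 = -678399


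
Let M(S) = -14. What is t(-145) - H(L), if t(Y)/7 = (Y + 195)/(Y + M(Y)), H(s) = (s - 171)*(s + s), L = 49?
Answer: 1900654/159 ≈ 11954.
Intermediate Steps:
H(s) = 2*s*(-171 + s) (H(s) = (-171 + s)*(2*s) = 2*s*(-171 + s))
t(Y) = 7*(195 + Y)/(-14 + Y) (t(Y) = 7*((Y + 195)/(Y - 14)) = 7*((195 + Y)/(-14 + Y)) = 7*(195 + Y)/(-14 + Y))
t(-145) - H(L) = 7*(195 - 145)/(-14 - 145) - 2*49*(-171 + 49) = 7*50/(-159) - 2*49*(-122) = 7*(-1/159)*50 - 1*(-11956) = -350/159 + 11956 = 1900654/159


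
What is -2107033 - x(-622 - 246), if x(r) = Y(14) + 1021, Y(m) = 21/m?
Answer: -4216111/2 ≈ -2.1081e+6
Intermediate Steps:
x(r) = 2045/2 (x(r) = 21/14 + 1021 = 21*(1/14) + 1021 = 3/2 + 1021 = 2045/2)
-2107033 - x(-622 - 246) = -2107033 - 1*2045/2 = -2107033 - 2045/2 = -4216111/2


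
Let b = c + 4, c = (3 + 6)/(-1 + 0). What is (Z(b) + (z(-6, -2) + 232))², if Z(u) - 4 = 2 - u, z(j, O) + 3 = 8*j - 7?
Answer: 34225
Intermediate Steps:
z(j, O) = -10 + 8*j (z(j, O) = -3 + (8*j - 7) = -3 + (-7 + 8*j) = -10 + 8*j)
c = -9 (c = 9/(-1) = 9*(-1) = -9)
b = -5 (b = -9 + 4 = -5)
Z(u) = 6 - u (Z(u) = 4 + (2 - u) = 6 - u)
(Z(b) + (z(-6, -2) + 232))² = ((6 - 1*(-5)) + ((-10 + 8*(-6)) + 232))² = ((6 + 5) + ((-10 - 48) + 232))² = (11 + (-58 + 232))² = (11 + 174)² = 185² = 34225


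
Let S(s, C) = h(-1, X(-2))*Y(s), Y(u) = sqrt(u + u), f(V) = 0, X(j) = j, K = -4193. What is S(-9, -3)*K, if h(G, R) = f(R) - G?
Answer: -12579*I*sqrt(2) ≈ -17789.0*I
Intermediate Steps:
h(G, R) = -G (h(G, R) = 0 - G = -G)
Y(u) = sqrt(2)*sqrt(u) (Y(u) = sqrt(2*u) = sqrt(2)*sqrt(u))
S(s, C) = sqrt(2)*sqrt(s) (S(s, C) = (-1*(-1))*(sqrt(2)*sqrt(s)) = 1*(sqrt(2)*sqrt(s)) = sqrt(2)*sqrt(s))
S(-9, -3)*K = (sqrt(2)*sqrt(-9))*(-4193) = (sqrt(2)*(3*I))*(-4193) = (3*I*sqrt(2))*(-4193) = -12579*I*sqrt(2)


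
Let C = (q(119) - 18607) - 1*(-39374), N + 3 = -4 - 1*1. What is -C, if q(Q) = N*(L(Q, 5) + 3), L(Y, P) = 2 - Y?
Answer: -21679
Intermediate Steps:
N = -8 (N = -3 + (-4 - 1*1) = -3 + (-4 - 1) = -3 - 5 = -8)
q(Q) = -40 + 8*Q (q(Q) = -8*((2 - Q) + 3) = -8*(5 - Q) = -40 + 8*Q)
C = 21679 (C = ((-40 + 8*119) - 18607) - 1*(-39374) = ((-40 + 952) - 18607) + 39374 = (912 - 18607) + 39374 = -17695 + 39374 = 21679)
-C = -1*21679 = -21679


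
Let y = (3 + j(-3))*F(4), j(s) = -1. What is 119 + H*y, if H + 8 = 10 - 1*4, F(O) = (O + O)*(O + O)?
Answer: -137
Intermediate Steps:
F(O) = 4*O² (F(O) = (2*O)*(2*O) = 4*O²)
H = -2 (H = -8 + (10 - 1*4) = -8 + (10 - 4) = -8 + 6 = -2)
y = 128 (y = (3 - 1)*(4*4²) = 2*(4*16) = 2*64 = 128)
119 + H*y = 119 - 2*128 = 119 - 256 = -137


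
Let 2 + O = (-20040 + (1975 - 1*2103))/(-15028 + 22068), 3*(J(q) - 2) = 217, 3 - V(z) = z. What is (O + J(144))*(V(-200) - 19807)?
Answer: -898828697/660 ≈ -1.3619e+6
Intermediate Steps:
V(z) = 3 - z
J(q) = 223/3 (J(q) = 2 + (1/3)*217 = 2 + 217/3 = 223/3)
O = -4281/880 (O = -2 + (-20040 + (1975 - 1*2103))/(-15028 + 22068) = -2 + (-20040 + (1975 - 2103))/7040 = -2 + (-20040 - 128)*(1/7040) = -2 - 20168*1/7040 = -2 - 2521/880 = -4281/880 ≈ -4.8648)
(O + J(144))*(V(-200) - 19807) = (-4281/880 + 223/3)*((3 - 1*(-200)) - 19807) = 183397*((3 + 200) - 19807)/2640 = 183397*(203 - 19807)/2640 = (183397/2640)*(-19604) = -898828697/660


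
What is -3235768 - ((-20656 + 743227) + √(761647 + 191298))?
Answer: -3958339 - √952945 ≈ -3.9593e+6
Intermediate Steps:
-3235768 - ((-20656 + 743227) + √(761647 + 191298)) = -3235768 - (722571 + √952945) = -3235768 + (-722571 - √952945) = -3958339 - √952945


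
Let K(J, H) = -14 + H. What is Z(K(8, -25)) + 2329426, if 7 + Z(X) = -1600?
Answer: 2327819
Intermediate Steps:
Z(X) = -1607 (Z(X) = -7 - 1600 = -1607)
Z(K(8, -25)) + 2329426 = -1607 + 2329426 = 2327819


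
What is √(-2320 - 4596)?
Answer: 2*I*√1729 ≈ 83.162*I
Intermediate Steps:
√(-2320 - 4596) = √(-6916) = 2*I*√1729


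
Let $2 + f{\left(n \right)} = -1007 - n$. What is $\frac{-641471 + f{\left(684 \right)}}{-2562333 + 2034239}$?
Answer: $\frac{321582}{264047} \approx 1.2179$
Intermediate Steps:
$f{\left(n \right)} = -1009 - n$ ($f{\left(n \right)} = -2 - \left(1007 + n\right) = -1009 - n$)
$\frac{-641471 + f{\left(684 \right)}}{-2562333 + 2034239} = \frac{-641471 - 1693}{-2562333 + 2034239} = \frac{-641471 - 1693}{-528094} = \left(-641471 - 1693\right) \left(- \frac{1}{528094}\right) = \left(-643164\right) \left(- \frac{1}{528094}\right) = \frac{321582}{264047}$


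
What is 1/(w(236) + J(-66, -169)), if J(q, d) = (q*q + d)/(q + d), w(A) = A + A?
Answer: 235/106733 ≈ 0.0022018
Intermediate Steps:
w(A) = 2*A
J(q, d) = (d + q²)/(d + q) (J(q, d) = (q² + d)/(d + q) = (d + q²)/(d + q))
1/(w(236) + J(-66, -169)) = 1/(2*236 + (-169 + (-66)²)/(-169 - 66)) = 1/(472 + (-169 + 4356)/(-235)) = 1/(472 - 1/235*4187) = 1/(472 - 4187/235) = 1/(106733/235) = 235/106733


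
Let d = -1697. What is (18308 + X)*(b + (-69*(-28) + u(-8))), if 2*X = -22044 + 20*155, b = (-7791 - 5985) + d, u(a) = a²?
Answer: -119082772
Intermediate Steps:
b = -15473 (b = (-7791 - 5985) - 1697 = -13776 - 1697 = -15473)
X = -9472 (X = (-22044 + 20*155)/2 = (-22044 + 3100)/2 = (½)*(-18944) = -9472)
(18308 + X)*(b + (-69*(-28) + u(-8))) = (18308 - 9472)*(-15473 + (-69*(-28) + (-8)²)) = 8836*(-15473 + (1932 + 64)) = 8836*(-15473 + 1996) = 8836*(-13477) = -119082772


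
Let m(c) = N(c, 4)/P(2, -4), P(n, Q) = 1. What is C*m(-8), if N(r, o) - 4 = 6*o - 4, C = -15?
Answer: -360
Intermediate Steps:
N(r, o) = 6*o (N(r, o) = 4 + (6*o - 4) = 4 + (-4 + 6*o) = 6*o)
m(c) = 24 (m(c) = (6*4)/1 = 24*1 = 24)
C*m(-8) = -15*24 = -360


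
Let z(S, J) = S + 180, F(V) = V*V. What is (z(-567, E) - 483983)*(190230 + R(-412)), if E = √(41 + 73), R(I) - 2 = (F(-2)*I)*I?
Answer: -421018278960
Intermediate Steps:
F(V) = V²
R(I) = 2 + 4*I² (R(I) = 2 + ((-2)²*I)*I = 2 + (4*I)*I = 2 + 4*I²)
E = √114 ≈ 10.677
z(S, J) = 180 + S
(z(-567, E) - 483983)*(190230 + R(-412)) = ((180 - 567) - 483983)*(190230 + (2 + 4*(-412)²)) = (-387 - 483983)*(190230 + (2 + 4*169744)) = -484370*(190230 + (2 + 678976)) = -484370*(190230 + 678978) = -484370*869208 = -421018278960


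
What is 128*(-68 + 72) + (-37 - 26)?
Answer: 449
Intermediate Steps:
128*(-68 + 72) + (-37 - 26) = 128*4 - 63 = 512 - 63 = 449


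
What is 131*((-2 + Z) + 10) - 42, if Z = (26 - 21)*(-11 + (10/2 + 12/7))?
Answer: -12608/7 ≈ -1801.1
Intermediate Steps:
Z = -150/7 (Z = 5*(-11 + (10*(1/2) + 12*(1/7))) = 5*(-11 + (5 + 12/7)) = 5*(-11 + 47/7) = 5*(-30/7) = -150/7 ≈ -21.429)
131*((-2 + Z) + 10) - 42 = 131*((-2 - 150/7) + 10) - 42 = 131*(-164/7 + 10) - 42 = 131*(-94/7) - 42 = -12314/7 - 42 = -12608/7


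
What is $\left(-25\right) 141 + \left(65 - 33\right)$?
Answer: $-3493$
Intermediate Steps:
$\left(-25\right) 141 + \left(65 - 33\right) = -3525 + 32 = -3493$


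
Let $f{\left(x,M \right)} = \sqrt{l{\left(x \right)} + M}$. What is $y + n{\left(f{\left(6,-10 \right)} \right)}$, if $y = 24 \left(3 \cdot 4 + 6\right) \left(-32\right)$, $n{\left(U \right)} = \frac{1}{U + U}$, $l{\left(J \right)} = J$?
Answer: $-13824 - \frac{i}{4} \approx -13824.0 - 0.25 i$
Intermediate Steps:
$f{\left(x,M \right)} = \sqrt{M + x}$ ($f{\left(x,M \right)} = \sqrt{x + M} = \sqrt{M + x}$)
$n{\left(U \right)} = \frac{1}{2 U}$
$y = -13824$ ($y = 24 \left(12 + 6\right) \left(-32\right) = 24 \cdot 18 \left(-32\right) = 432 \left(-32\right) = -13824$)
$y + n{\left(f{\left(6,-10 \right)} \right)} = -13824 + \frac{1}{2 \sqrt{-10 + 6}} = -13824 + \frac{1}{2 \sqrt{-4}} = -13824 + \frac{1}{2 \cdot 2 i} = -13824 + \frac{\left(- \frac{1}{2}\right) i}{2} = -13824 - \frac{i}{4}$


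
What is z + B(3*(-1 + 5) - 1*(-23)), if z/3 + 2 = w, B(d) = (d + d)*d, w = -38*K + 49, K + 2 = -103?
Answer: 14561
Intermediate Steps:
K = -105 (K = -2 - 103 = -105)
w = 4039 (w = -38*(-105) + 49 = 3990 + 49 = 4039)
B(d) = 2*d**2 (B(d) = (2*d)*d = 2*d**2)
z = 12111 (z = -6 + 3*4039 = -6 + 12117 = 12111)
z + B(3*(-1 + 5) - 1*(-23)) = 12111 + 2*(3*(-1 + 5) - 1*(-23))**2 = 12111 + 2*(3*4 + 23)**2 = 12111 + 2*(12 + 23)**2 = 12111 + 2*35**2 = 12111 + 2*1225 = 12111 + 2450 = 14561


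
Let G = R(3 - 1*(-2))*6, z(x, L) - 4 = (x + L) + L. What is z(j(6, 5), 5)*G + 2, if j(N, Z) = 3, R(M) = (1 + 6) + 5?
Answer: 1226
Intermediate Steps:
R(M) = 12 (R(M) = 7 + 5 = 12)
z(x, L) = 4 + x + 2*L (z(x, L) = 4 + ((x + L) + L) = 4 + ((L + x) + L) = 4 + (x + 2*L) = 4 + x + 2*L)
G = 72 (G = 12*6 = 72)
z(j(6, 5), 5)*G + 2 = (4 + 3 + 2*5)*72 + 2 = (4 + 3 + 10)*72 + 2 = 17*72 + 2 = 1224 + 2 = 1226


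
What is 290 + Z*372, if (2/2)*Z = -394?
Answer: -146278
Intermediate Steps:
Z = -394
290 + Z*372 = 290 - 394*372 = 290 - 146568 = -146278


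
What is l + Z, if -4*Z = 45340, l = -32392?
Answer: -43727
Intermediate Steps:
Z = -11335 (Z = -¼*45340 = -11335)
l + Z = -32392 - 11335 = -43727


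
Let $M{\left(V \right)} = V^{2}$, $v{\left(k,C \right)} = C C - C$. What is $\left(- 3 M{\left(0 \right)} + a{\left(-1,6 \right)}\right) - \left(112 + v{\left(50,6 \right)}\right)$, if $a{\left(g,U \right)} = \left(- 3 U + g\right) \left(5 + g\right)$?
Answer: $-218$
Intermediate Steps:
$a{\left(g,U \right)} = \left(5 + g\right) \left(g - 3 U\right)$ ($a{\left(g,U \right)} = \left(g - 3 U\right) \left(5 + g\right) = \left(5 + g\right) \left(g - 3 U\right)$)
$v{\left(k,C \right)} = C^{2} - C$
$\left(- 3 M{\left(0 \right)} + a{\left(-1,6 \right)}\right) - \left(112 + v{\left(50,6 \right)}\right) = \left(- 3 \cdot 0^{2} + \left(\left(-1\right)^{2} - 90 + 5 \left(-1\right) - 18 \left(-1\right)\right)\right) - \left(112 + 6 \left(-1 + 6\right)\right) = \left(\left(-3\right) 0 + \left(1 - 90 - 5 + 18\right)\right) - \left(112 + 6 \cdot 5\right) = \left(0 - 76\right) - \left(112 + 30\right) = -76 - 142 = -218$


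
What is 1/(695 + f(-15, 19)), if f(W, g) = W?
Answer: 1/680 ≈ 0.0014706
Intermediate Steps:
1/(695 + f(-15, 19)) = 1/(695 - 15) = 1/680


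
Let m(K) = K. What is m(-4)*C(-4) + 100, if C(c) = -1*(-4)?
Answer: 84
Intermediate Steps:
C(c) = 4
m(-4)*C(-4) + 100 = -4*4 + 100 = -16 + 100 = 84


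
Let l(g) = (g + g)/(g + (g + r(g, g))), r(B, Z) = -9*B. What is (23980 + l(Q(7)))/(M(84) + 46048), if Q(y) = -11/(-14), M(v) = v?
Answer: 83929/161462 ≈ 0.51981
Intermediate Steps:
Q(y) = 11/14 (Q(y) = -11*(-1/14) = 11/14)
l(g) = -2/7 (l(g) = (g + g)/(g + (g - 9*g)) = (2*g)/(g - 8*g) = (2*g)/((-7*g)) = (2*g)*(-1/(7*g)) = -2/7)
(23980 + l(Q(7)))/(M(84) + 46048) = (23980 - 2/7)/(84 + 46048) = (167858/7)/46132 = (167858/7)*(1/46132) = 83929/161462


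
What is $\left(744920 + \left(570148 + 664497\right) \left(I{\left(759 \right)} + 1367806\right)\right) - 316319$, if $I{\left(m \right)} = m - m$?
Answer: $1688755267471$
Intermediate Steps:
$I{\left(m \right)} = 0$
$\left(744920 + \left(570148 + 664497\right) \left(I{\left(759 \right)} + 1367806\right)\right) - 316319 = \left(744920 + \left(570148 + 664497\right) \left(0 + 1367806\right)\right) - 316319 = \left(744920 + 1234645 \cdot 1367806\right) - 316319 = \left(744920 + 1688754838870\right) - 316319 = 1688755583790 - 316319 = 1688755267471$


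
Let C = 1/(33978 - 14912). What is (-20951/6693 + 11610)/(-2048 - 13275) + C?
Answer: -1481035439575/1955348692374 ≈ -0.75743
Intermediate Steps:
C = 1/19066 ≈ 5.2449e-5
(-20951/6693 + 11610)/(-2048 - 13275) + C = (-20951/6693 + 11610)/(-2048 - 13275) + 1/19066 = (-20951*1/6693 + 11610)/(-15323) + 1/19066 = (-20951/6693 + 11610)*(-1/15323) + 1/19066 = (77684779/6693)*(-1/15323) + 1/19066 = -77684779/102556839 + 1/19066 = -1481035439575/1955348692374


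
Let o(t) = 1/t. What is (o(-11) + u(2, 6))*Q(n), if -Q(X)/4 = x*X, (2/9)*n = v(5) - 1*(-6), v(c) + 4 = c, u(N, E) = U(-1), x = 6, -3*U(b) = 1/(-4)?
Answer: 63/11 ≈ 5.7273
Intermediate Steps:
U(b) = 1/12 (U(b) = -⅓/(-4) = -⅓*(-¼) = 1/12)
u(N, E) = 1/12
v(c) = -4 + c
n = 63/2 (n = 9*((-4 + 5) - 1*(-6))/2 = 9*(1 + 6)/2 = (9/2)*7 = 63/2 ≈ 31.500)
Q(X) = -24*X
(o(-11) + u(2, 6))*Q(n) = (1/(-11) + 1/12)*(-24*63/2) = (-1/11 + 1/12)*(-756) = -1/132*(-756) = 63/11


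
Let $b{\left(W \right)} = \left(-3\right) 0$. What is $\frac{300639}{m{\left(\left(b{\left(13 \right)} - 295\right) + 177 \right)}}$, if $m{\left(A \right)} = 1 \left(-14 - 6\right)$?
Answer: $- \frac{300639}{20} \approx -15032.0$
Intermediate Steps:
$b{\left(W \right)} = 0$
$m{\left(A \right)} = -20$ ($m{\left(A \right)} = 1 \left(-20\right) = -20$)
$\frac{300639}{m{\left(\left(b{\left(13 \right)} - 295\right) + 177 \right)}} = \frac{300639}{-20} = 300639 \left(- \frac{1}{20}\right) = - \frac{300639}{20}$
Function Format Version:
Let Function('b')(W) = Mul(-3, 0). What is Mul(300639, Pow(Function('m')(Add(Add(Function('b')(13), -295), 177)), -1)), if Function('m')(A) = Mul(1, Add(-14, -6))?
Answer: Rational(-300639, 20) ≈ -15032.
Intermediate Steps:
Function('b')(W) = 0
Function('m')(A) = -20 (Function('m')(A) = Mul(1, -20) = -20)
Mul(300639, Pow(Function('m')(Add(Add(Function('b')(13), -295), 177)), -1)) = Mul(300639, Pow(-20, -1)) = Mul(300639, Rational(-1, 20)) = Rational(-300639, 20)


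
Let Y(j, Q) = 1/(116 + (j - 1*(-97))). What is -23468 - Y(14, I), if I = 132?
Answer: -5327237/227 ≈ -23468.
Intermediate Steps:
Y(j, Q) = 1/(213 + j) (Y(j, Q) = 1/(116 + (j + 97)) = 1/(116 + (97 + j)) = 1/(213 + j))
-23468 - Y(14, I) = -23468 - 1/(213 + 14) = -23468 - 1/227 = -5327237/227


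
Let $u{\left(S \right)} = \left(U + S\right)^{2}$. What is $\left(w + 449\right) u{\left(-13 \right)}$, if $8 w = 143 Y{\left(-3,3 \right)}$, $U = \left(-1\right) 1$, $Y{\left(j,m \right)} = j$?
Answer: $\frac{154987}{2} \approx 77494.0$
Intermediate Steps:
$U = -1$
$u{\left(S \right)} = \left(-1 + S\right)^{2}$
$w = - \frac{429}{8}$ ($w = \frac{143 \left(-3\right)}{8} = \frac{1}{8} \left(-429\right) = - \frac{429}{8} \approx -53.625$)
$\left(w + 449\right) u{\left(-13 \right)} = \left(- \frac{429}{8} + 449\right) \left(-1 - 13\right)^{2} = \frac{3163 \left(-14\right)^{2}}{8} = \frac{3163}{8} \cdot 196 = \frac{154987}{2}$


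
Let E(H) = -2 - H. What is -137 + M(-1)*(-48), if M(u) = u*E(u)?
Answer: -185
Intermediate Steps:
M(u) = u*(-2 - u)
-137 + M(-1)*(-48) = -137 - 1*(-1)*(2 - 1)*(-48) = -137 - 1*(-1)*1*(-48) = -137 + 1*(-48) = -137 - 48 = -185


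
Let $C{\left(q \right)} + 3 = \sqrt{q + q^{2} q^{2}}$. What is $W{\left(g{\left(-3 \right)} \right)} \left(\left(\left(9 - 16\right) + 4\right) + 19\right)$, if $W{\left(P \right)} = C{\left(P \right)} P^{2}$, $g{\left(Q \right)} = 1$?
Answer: $-48 + 16 \sqrt{2} \approx -25.373$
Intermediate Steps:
$C{\left(q \right)} = -3 + \sqrt{q + q^{4}}$ ($C{\left(q \right)} = -3 + \sqrt{q + q^{2} q^{2}} = -3 + \sqrt{q + q^{4}}$)
$W{\left(P \right)} = P^{2} \left(-3 + \sqrt{P + P^{4}}\right)$ ($W{\left(P \right)} = \left(-3 + \sqrt{P + P^{4}}\right) P^{2} = P^{2} \left(-3 + \sqrt{P + P^{4}}\right)$)
$W{\left(g{\left(-3 \right)} \right)} \left(\left(\left(9 - 16\right) + 4\right) + 19\right) = 1^{2} \left(-3 + \sqrt{1 \left(1 + 1^{3}\right)}\right) \left(\left(\left(9 - 16\right) + 4\right) + 19\right) = 1 \left(-3 + \sqrt{1 \left(1 + 1\right)}\right) \left(\left(-7 + 4\right) + 19\right) = 1 \left(-3 + \sqrt{1 \cdot 2}\right) \left(-3 + 19\right) = 1 \left(-3 + \sqrt{2}\right) 16 = \left(-3 + \sqrt{2}\right) 16 = -48 + 16 \sqrt{2}$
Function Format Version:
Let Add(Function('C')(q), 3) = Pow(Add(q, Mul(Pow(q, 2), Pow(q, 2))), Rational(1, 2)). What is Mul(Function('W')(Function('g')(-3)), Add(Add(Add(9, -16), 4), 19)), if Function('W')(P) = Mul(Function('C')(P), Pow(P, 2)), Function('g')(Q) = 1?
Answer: Add(-48, Mul(16, Pow(2, Rational(1, 2)))) ≈ -25.373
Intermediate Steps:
Function('C')(q) = Add(-3, Pow(Add(q, Pow(q, 4)), Rational(1, 2))) (Function('C')(q) = Add(-3, Pow(Add(q, Mul(Pow(q, 2), Pow(q, 2))), Rational(1, 2))) = Add(-3, Pow(Add(q, Pow(q, 4)), Rational(1, 2))))
Function('W')(P) = Mul(Pow(P, 2), Add(-3, Pow(Add(P, Pow(P, 4)), Rational(1, 2)))) (Function('W')(P) = Mul(Add(-3, Pow(Add(P, Pow(P, 4)), Rational(1, 2))), Pow(P, 2)) = Mul(Pow(P, 2), Add(-3, Pow(Add(P, Pow(P, 4)), Rational(1, 2)))))
Mul(Function('W')(Function('g')(-3)), Add(Add(Add(9, -16), 4), 19)) = Mul(Mul(Pow(1, 2), Add(-3, Pow(Mul(1, Add(1, Pow(1, 3))), Rational(1, 2)))), Add(Add(Add(9, -16), 4), 19)) = Mul(Mul(1, Add(-3, Pow(Mul(1, Add(1, 1)), Rational(1, 2)))), Add(Add(-7, 4), 19)) = Mul(Mul(1, Add(-3, Pow(Mul(1, 2), Rational(1, 2)))), Add(-3, 19)) = Mul(Mul(1, Add(-3, Pow(2, Rational(1, 2)))), 16) = Mul(Add(-3, Pow(2, Rational(1, 2))), 16) = Add(-48, Mul(16, Pow(2, Rational(1, 2))))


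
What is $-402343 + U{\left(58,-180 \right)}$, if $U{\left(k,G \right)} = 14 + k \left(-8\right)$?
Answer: $-402793$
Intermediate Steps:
$U{\left(k,G \right)} = 14 - 8 k$
$-402343 + U{\left(58,-180 \right)} = -402343 + \left(14 - 464\right) = -402343 - 450 = -402793$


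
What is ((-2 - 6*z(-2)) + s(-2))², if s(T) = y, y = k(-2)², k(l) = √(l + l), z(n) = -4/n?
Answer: 324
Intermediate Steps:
k(l) = √2*√l (k(l) = √(2*l) = √2*√l)
y = -4 (y = (√2*√(-2))² = (√2*(I*√2))² = (2*I)² = -4)
s(T) = -4
((-2 - 6*z(-2)) + s(-2))² = ((-2 - (-24)/(-2)) - 4)² = ((-2 - (-24)*(-1)/2) - 4)² = ((-2 - 6*2) - 4)² = ((-2 - 12) - 4)² = (-14 - 4)² = (-18)² = 324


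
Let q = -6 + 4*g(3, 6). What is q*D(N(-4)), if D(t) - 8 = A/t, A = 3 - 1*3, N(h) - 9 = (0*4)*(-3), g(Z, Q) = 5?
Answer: 112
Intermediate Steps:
N(h) = 9 (N(h) = 9 + (0*4)*(-3) = 9 + 0*(-3) = 9 + 0 = 9)
A = 0 (A = 3 - 3 = 0)
q = 14 (q = -6 + 4*5 = -6 + 20 = 14)
D(t) = 8 (D(t) = 8 + 0/t = 8 + 0 = 8)
q*D(N(-4)) = 14*8 = 112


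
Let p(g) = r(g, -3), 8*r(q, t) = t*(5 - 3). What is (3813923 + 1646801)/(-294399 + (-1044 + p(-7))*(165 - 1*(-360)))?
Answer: -21842896/3371571 ≈ -6.4786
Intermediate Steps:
r(q, t) = t/4 (r(q, t) = (t*(5 - 3))/8 = (t*2)/8 = (2*t)/8 = t/4)
p(g) = -¾ (p(g) = (¼)*(-3) = -¾)
(3813923 + 1646801)/(-294399 + (-1044 + p(-7))*(165 - 1*(-360))) = (3813923 + 1646801)/(-294399 + (-1044 - ¾)*(165 - 1*(-360))) = 5460724/(-294399 - 4179*(165 + 360)/4) = 5460724/(-294399 - 4179/4*525) = 5460724/(-294399 - 2193975/4) = 5460724/(-3371571/4) = 5460724*(-4/3371571) = -21842896/3371571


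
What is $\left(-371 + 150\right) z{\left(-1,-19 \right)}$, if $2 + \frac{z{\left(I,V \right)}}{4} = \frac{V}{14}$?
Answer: $\frac{20774}{7} \approx 2967.7$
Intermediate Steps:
$z{\left(I,V \right)} = -8 + \frac{2 V}{7}$ ($z{\left(I,V \right)} = -8 + 4 \frac{V}{14} = -8 + \frac{2 V}{7}$)
$\left(-371 + 150\right) z{\left(-1,-19 \right)} = \left(-371 + 150\right) \left(-8 + \frac{2}{7} \left(-19\right)\right) = - 221 \left(-8 - \frac{38}{7}\right) = \left(-221\right) \left(- \frac{94}{7}\right) = \frac{20774}{7}$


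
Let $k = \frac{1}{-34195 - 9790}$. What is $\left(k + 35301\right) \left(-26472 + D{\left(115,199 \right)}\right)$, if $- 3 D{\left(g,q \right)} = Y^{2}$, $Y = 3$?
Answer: $- \frac{8221623192780}{8797} \approx -9.3459 \cdot 10^{8}$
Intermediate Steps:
$k = - \frac{1}{43985}$ ($k = \frac{1}{-43985} = - \frac{1}{43985} \approx -2.2735 \cdot 10^{-5}$)
$D{\left(g,q \right)} = -3$ ($D{\left(g,q \right)} = - \frac{3^{2}}{3} = \left(- \frac{1}{3}\right) 9 = -3$)
$\left(k + 35301\right) \left(-26472 + D{\left(115,199 \right)}\right) = \left(- \frac{1}{43985} + 35301\right) \left(-26472 - 3\right) = \frac{1552714484}{43985} \left(-26475\right) = - \frac{8221623192780}{8797}$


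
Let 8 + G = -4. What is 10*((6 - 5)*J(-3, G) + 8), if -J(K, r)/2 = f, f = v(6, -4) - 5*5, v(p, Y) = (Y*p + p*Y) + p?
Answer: 1420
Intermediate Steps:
G = -12 (G = -8 - 4 = -12)
v(p, Y) = p + 2*Y*p (v(p, Y) = (Y*p + Y*p) + p = 2*Y*p + p = p + 2*Y*p)
f = -67 (f = 6*(1 + 2*(-4)) - 5*5 = 6*(1 - 8) - 25 = 6*(-7) - 25 = -42 - 25 = -67)
J(K, r) = 134 (J(K, r) = -2*(-67) = 134)
10*((6 - 5)*J(-3, G) + 8) = 10*((6 - 5)*134 + 8) = 10*(1*134 + 8) = 10*(134 + 8) = 10*142 = 1420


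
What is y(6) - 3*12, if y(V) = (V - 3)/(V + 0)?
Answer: -71/2 ≈ -35.500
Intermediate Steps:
y(V) = (-3 + V)/V
y(6) - 3*12 = (-3 + 6)/6 - 3*12 = (1/6)*3 - 36 = 1/2 - 36 = -71/2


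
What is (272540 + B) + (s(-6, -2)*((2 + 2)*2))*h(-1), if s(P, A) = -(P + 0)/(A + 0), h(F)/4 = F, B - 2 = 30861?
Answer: 303499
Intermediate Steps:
B = 30863 (B = 2 + 30861 = 30863)
h(F) = 4*F
s(P, A) = -P/A
(272540 + B) + (s(-6, -2)*((2 + 2)*2))*h(-1) = (272540 + 30863) + ((-1*(-6)/(-2))*((2 + 2)*2))*(4*(-1)) = 303403 + ((-1*(-6)*(-1/2))*(4*2))*(-4) = 303403 - 3*8*(-4) = 303403 - 24*(-4) = 303403 + 96 = 303499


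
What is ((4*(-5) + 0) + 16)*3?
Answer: -12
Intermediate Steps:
((4*(-5) + 0) + 16)*3 = ((-20 + 0) + 16)*3 = (-20 + 16)*3 = -4*3 = -12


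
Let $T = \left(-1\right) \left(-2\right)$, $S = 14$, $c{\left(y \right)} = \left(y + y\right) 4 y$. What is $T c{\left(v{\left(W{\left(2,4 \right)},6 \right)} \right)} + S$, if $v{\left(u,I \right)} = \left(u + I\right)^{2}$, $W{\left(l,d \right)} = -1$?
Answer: $10014$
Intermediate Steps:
$v{\left(u,I \right)} = \left(I + u\right)^{2}$
$c{\left(y \right)} = 8 y^{2}$ ($c{\left(y \right)} = 2 y 4 y = 8 y^{2}$)
$T = 2$
$T c{\left(v{\left(W{\left(2,4 \right)},6 \right)} \right)} + S = 2 \cdot 8 \left(\left(6 - 1\right)^{2}\right)^{2} + 14 = 2 \cdot 8 \left(5^{2}\right)^{2} + 14 = 2 \cdot 8 \cdot 25^{2} + 14 = 2 \cdot 8 \cdot 625 + 14 = 2 \cdot 5000 + 14 = 10000 + 14 = 10014$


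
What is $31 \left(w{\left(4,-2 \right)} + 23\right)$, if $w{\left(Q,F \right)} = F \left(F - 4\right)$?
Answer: $1085$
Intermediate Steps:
$w{\left(Q,F \right)} = F \left(-4 + F\right)$
$31 \left(w{\left(4,-2 \right)} + 23\right) = 31 \left(- 2 \left(-4 - 2\right) + 23\right) = 31 \left(\left(-2\right) \left(-6\right) + 23\right) = 31 \left(12 + 23\right) = 31 \cdot 35 = 1085$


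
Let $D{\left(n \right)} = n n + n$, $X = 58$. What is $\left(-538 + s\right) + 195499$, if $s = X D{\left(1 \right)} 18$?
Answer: $197049$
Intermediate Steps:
$D{\left(n \right)} = n + n^{2}$ ($D{\left(n \right)} = n^{2} + n = n + n^{2}$)
$s = 2088$ ($s = 58 \cdot 1 \left(1 + 1\right) 18 = 58 \cdot 1 \cdot 2 \cdot 18 = 58 \cdot 2 \cdot 18 = 116 \cdot 18 = 2088$)
$\left(-538 + s\right) + 195499 = \left(-538 + 2088\right) + 195499 = 1550 + 195499 = 197049$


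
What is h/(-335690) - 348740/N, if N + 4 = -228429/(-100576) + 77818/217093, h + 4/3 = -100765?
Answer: 2556117767229619965431/10043986530667830 ≈ 2.5449e+5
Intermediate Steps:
h = -302299/3 (h = -4/3 - 100765 = -302299/3 ≈ -1.0077e+5)
N = -29920422207/21834345568 (N = -4 + (-228429/(-100576) + 77818/217093) = -4 + (-228429*(-1/100576) + 77818*(1/217093)) = -4 + (228429/100576 + 77818/217093) = -4 + 57416960065/21834345568 = -29920422207/21834345568 ≈ -1.3703)
h/(-335690) - 348740/N = -302299/3/(-335690) - 348740/(-29920422207/21834345568) = -302299/3*(-1/335690) - 348740*(-21834345568/29920422207) = 302299/1007070 + 7614509673384320/29920422207 = 2556117767229619965431/10043986530667830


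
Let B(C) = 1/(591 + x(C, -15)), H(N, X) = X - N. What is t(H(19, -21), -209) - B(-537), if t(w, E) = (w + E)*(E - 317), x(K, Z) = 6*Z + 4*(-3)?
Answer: 64046285/489 ≈ 1.3097e+5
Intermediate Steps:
x(K, Z) = -12 + 6*Z (x(K, Z) = 6*Z - 12 = -12 + 6*Z)
t(w, E) = (-317 + E)*(E + w) (t(w, E) = (E + w)*(-317 + E) = (-317 + E)*(E + w))
B(C) = 1/489 (B(C) = 1/(591 + (-12 + 6*(-15))) = 1/(591 + (-12 - 90)) = 1/(591 - 102) = 1/489)
t(H(19, -21), -209) - B(-537) = ((-209)² - 317*(-209) - 317*(-21 - 1*19) - 209*(-21 - 1*19)) - 1*1/489 = (43681 + 66253 - 317*(-21 - 19) - 209*(-21 - 19)) - 1/489 = (43681 + 66253 - 317*(-40) - 209*(-40)) - 1/489 = (43681 + 66253 + 12680 + 8360) - 1/489 = 130974 - 1/489 = 64046285/489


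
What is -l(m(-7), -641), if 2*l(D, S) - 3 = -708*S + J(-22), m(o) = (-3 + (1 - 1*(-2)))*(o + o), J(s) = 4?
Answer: -453835/2 ≈ -2.2692e+5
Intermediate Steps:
m(o) = 0 (m(o) = (-3 + (1 + 2))*(2*o) = (-3 + 3)*(2*o) = 0*(2*o) = 0)
l(D, S) = 7/2 - 354*S (l(D, S) = 3/2 + (-708*S + 4)/2 = 3/2 + (4 - 708*S)/2 = 3/2 + (2 - 354*S) = 7/2 - 354*S)
-l(m(-7), -641) = -(7/2 - 354*(-641)) = -(7/2 + 226914) = -1*453835/2 = -453835/2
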